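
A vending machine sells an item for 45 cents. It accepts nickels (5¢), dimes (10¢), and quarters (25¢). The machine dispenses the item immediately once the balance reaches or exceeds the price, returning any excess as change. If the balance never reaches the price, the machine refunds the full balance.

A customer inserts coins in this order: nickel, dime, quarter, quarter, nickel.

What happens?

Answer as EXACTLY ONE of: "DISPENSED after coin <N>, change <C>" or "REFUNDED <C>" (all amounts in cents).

Price: 45¢
Coin 1 (nickel, 5¢): balance = 5¢
Coin 2 (dime, 10¢): balance = 15¢
Coin 3 (quarter, 25¢): balance = 40¢
Coin 4 (quarter, 25¢): balance = 65¢
  → balance >= price → DISPENSE, change = 65 - 45 = 20¢

Answer: DISPENSED after coin 4, change 20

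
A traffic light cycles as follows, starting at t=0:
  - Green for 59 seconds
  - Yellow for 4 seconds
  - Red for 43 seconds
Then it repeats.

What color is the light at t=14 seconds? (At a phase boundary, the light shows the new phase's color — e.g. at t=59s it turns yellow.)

Answer: green

Derivation:
Cycle length = 59 + 4 + 43 = 106s
t = 14, phase_t = 14 mod 106 = 14
14 < 59 (green end) → GREEN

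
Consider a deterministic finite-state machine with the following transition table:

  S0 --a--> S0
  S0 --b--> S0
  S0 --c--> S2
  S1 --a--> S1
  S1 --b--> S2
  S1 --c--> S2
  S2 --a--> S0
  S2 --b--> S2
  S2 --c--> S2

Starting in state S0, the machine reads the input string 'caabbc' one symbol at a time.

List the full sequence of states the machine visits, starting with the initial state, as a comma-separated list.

Start: S0
  read 'c': S0 --c--> S2
  read 'a': S2 --a--> S0
  read 'a': S0 --a--> S0
  read 'b': S0 --b--> S0
  read 'b': S0 --b--> S0
  read 'c': S0 --c--> S2

Answer: S0, S2, S0, S0, S0, S0, S2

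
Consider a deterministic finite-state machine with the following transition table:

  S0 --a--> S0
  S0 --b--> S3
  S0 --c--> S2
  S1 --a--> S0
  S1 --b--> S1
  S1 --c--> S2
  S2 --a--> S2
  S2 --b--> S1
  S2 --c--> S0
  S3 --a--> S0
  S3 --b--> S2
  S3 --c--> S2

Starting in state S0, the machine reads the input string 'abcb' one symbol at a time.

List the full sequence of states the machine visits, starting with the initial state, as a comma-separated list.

Start: S0
  read 'a': S0 --a--> S0
  read 'b': S0 --b--> S3
  read 'c': S3 --c--> S2
  read 'b': S2 --b--> S1

Answer: S0, S0, S3, S2, S1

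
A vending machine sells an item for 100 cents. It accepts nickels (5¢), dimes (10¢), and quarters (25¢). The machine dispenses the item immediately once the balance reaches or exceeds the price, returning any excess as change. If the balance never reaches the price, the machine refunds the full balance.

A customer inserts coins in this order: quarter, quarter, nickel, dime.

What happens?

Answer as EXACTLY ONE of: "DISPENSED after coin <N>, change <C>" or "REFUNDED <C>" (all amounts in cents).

Answer: REFUNDED 65

Derivation:
Price: 100¢
Coin 1 (quarter, 25¢): balance = 25¢
Coin 2 (quarter, 25¢): balance = 50¢
Coin 3 (nickel, 5¢): balance = 55¢
Coin 4 (dime, 10¢): balance = 65¢
All coins inserted, balance 65¢ < price 100¢ → REFUND 65¢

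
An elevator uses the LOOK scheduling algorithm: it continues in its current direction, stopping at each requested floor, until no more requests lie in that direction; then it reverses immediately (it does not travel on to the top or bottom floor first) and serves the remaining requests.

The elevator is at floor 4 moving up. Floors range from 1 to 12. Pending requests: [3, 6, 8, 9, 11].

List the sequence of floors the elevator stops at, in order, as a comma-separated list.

Answer: 6, 8, 9, 11, 3

Derivation:
Current: 4, moving UP
Serve above first (ascending): [6, 8, 9, 11]
Then reverse, serve below (descending): [3]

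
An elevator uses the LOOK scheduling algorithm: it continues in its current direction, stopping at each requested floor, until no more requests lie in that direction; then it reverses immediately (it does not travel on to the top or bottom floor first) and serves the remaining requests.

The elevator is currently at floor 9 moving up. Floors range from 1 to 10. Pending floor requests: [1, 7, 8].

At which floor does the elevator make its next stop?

Current floor: 9, direction: up
Requests above: []
Requests below: [1, 7, 8]
Moving up but no requests above → reverse; nearest below is max([1, 7, 8]) = 8

Answer: 8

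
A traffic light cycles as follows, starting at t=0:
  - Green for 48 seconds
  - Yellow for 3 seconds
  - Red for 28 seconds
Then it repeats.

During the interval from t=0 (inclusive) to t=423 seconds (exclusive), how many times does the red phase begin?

Cycle = 48+3+28 = 79s
red phase starts at t = k*79 + 51 for k=0,1,2,...
Need k*79+51 < 423 → k < 4.709
k ∈ {0, ..., 4} → 5 starts

Answer: 5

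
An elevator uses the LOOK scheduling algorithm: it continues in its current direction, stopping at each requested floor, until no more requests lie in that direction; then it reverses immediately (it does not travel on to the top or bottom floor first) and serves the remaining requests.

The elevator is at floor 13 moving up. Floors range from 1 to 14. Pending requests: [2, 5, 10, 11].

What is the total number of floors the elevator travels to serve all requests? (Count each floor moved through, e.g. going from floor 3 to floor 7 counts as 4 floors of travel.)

Answer: 11

Derivation:
Start at floor 13 moving up, LOOK stop order: [11, 10, 5, 2]
  13 → 11: |11-13| = 2, total = 2
  11 → 10: |10-11| = 1, total = 3
  10 → 5: |5-10| = 5, total = 8
  5 → 2: |2-5| = 3, total = 11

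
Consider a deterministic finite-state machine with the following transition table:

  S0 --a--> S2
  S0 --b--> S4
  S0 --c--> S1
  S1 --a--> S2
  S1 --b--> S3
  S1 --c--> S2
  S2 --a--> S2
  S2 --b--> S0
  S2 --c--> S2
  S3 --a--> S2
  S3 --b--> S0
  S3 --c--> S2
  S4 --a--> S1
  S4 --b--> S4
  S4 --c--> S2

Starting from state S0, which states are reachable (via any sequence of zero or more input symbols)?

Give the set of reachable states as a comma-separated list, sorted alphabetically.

BFS from S0:
  visit S0: S0--a-->S2 (new), S0--b-->S4 (new), S0--c-->S1 (new)
  visit S2: S2--a-->S2 (seen), S2--b-->S0 (seen), S2--c-->S2 (seen)
  visit S4: S4--a-->S1 (seen), S4--b-->S4 (seen), S4--c-->S2 (seen)
  visit S1: S1--a-->S2 (seen), S1--b-->S3 (new), S1--c-->S2 (seen)
  visit S3: S3--a-->S2 (seen), S3--b-->S0 (seen), S3--c-->S2 (seen)

Answer: S0, S1, S2, S3, S4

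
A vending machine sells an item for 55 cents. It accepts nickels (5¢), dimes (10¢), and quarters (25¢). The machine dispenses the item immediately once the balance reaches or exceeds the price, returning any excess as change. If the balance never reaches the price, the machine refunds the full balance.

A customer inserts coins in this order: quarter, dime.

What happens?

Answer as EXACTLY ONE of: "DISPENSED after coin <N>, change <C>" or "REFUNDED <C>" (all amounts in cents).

Answer: REFUNDED 35

Derivation:
Price: 55¢
Coin 1 (quarter, 25¢): balance = 25¢
Coin 2 (dime, 10¢): balance = 35¢
All coins inserted, balance 35¢ < price 55¢ → REFUND 35¢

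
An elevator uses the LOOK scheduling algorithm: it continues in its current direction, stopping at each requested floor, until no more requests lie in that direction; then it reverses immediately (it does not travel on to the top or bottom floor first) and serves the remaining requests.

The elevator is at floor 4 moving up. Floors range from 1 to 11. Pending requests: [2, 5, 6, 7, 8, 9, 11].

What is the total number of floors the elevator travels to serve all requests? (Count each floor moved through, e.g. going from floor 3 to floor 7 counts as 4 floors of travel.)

Start at floor 4 moving up, LOOK stop order: [5, 6, 7, 8, 9, 11, 2]
  4 → 5: |5-4| = 1, total = 1
  5 → 6: |6-5| = 1, total = 2
  6 → 7: |7-6| = 1, total = 3
  7 → 8: |8-7| = 1, total = 4
  8 → 9: |9-8| = 1, total = 5
  9 → 11: |11-9| = 2, total = 7
  11 → 2: |2-11| = 9, total = 16

Answer: 16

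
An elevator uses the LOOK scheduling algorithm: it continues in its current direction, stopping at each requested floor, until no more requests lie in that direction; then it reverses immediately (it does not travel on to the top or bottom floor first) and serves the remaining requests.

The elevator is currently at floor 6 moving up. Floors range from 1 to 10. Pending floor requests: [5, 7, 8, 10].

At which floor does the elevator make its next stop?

Answer: 7

Derivation:
Current floor: 6, direction: up
Requests above: [7, 8, 10]
Requests below: [5]
Moving up and requests lie above → nearest above is min([7, 8, 10]) = 7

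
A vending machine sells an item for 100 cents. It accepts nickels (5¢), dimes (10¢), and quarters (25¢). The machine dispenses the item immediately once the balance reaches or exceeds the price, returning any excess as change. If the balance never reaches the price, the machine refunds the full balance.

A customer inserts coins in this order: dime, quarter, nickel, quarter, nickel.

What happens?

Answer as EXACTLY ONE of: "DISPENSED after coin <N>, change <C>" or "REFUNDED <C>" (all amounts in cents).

Answer: REFUNDED 70

Derivation:
Price: 100¢
Coin 1 (dime, 10¢): balance = 10¢
Coin 2 (quarter, 25¢): balance = 35¢
Coin 3 (nickel, 5¢): balance = 40¢
Coin 4 (quarter, 25¢): balance = 65¢
Coin 5 (nickel, 5¢): balance = 70¢
All coins inserted, balance 70¢ < price 100¢ → REFUND 70¢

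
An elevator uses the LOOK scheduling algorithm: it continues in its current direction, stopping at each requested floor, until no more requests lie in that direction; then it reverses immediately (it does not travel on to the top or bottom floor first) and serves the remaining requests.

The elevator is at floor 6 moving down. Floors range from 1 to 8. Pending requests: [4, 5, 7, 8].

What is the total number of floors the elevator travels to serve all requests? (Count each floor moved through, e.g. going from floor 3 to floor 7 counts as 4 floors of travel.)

Answer: 6

Derivation:
Start at floor 6 moving down, LOOK stop order: [5, 4, 7, 8]
  6 → 5: |5-6| = 1, total = 1
  5 → 4: |4-5| = 1, total = 2
  4 → 7: |7-4| = 3, total = 5
  7 → 8: |8-7| = 1, total = 6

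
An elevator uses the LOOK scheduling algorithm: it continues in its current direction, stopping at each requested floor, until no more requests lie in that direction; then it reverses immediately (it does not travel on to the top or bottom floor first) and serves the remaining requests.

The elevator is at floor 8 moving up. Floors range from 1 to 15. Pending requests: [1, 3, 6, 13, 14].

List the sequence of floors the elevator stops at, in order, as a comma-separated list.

Current: 8, moving UP
Serve above first (ascending): [13, 14]
Then reverse, serve below (descending): [6, 3, 1]

Answer: 13, 14, 6, 3, 1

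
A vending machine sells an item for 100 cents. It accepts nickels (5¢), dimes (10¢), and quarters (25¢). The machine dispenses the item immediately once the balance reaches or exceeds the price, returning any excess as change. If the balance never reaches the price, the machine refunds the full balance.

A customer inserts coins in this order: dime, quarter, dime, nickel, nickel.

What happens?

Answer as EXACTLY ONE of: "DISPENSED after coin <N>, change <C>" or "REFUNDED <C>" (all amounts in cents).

Answer: REFUNDED 55

Derivation:
Price: 100¢
Coin 1 (dime, 10¢): balance = 10¢
Coin 2 (quarter, 25¢): balance = 35¢
Coin 3 (dime, 10¢): balance = 45¢
Coin 4 (nickel, 5¢): balance = 50¢
Coin 5 (nickel, 5¢): balance = 55¢
All coins inserted, balance 55¢ < price 100¢ → REFUND 55¢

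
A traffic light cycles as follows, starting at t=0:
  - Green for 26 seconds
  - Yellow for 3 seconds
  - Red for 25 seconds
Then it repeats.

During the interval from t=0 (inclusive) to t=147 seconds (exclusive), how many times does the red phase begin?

Answer: 3

Derivation:
Cycle = 26+3+25 = 54s
red phase starts at t = k*54 + 29 for k=0,1,2,...
Need k*54+29 < 147 → k < 2.185
k ∈ {0, ..., 2} → 3 starts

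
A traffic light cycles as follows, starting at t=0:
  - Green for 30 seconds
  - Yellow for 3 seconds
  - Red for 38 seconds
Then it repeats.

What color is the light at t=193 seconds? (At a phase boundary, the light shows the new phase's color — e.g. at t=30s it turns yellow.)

Cycle length = 30 + 3 + 38 = 71s
t = 193, phase_t = 193 mod 71 = 51
51 >= 33 → RED

Answer: red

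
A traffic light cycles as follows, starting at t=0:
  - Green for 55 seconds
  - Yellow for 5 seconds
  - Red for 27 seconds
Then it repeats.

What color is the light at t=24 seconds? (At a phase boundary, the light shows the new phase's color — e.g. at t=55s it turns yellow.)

Answer: green

Derivation:
Cycle length = 55 + 5 + 27 = 87s
t = 24, phase_t = 24 mod 87 = 24
24 < 55 (green end) → GREEN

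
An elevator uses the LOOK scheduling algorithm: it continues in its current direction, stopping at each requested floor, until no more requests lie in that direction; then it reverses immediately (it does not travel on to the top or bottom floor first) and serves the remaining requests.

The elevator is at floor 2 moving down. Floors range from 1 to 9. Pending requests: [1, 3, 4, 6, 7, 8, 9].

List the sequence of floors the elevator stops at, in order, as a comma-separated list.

Answer: 1, 3, 4, 6, 7, 8, 9

Derivation:
Current: 2, moving DOWN
Serve below first (descending): [1]
Then reverse, serve above (ascending): [3, 4, 6, 7, 8, 9]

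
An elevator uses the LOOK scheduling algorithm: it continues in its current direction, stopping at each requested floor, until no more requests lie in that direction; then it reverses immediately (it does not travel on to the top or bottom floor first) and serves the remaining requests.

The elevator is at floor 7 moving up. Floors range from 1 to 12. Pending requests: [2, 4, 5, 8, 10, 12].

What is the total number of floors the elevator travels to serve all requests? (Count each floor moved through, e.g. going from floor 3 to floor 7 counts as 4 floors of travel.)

Answer: 15

Derivation:
Start at floor 7 moving up, LOOK stop order: [8, 10, 12, 5, 4, 2]
  7 → 8: |8-7| = 1, total = 1
  8 → 10: |10-8| = 2, total = 3
  10 → 12: |12-10| = 2, total = 5
  12 → 5: |5-12| = 7, total = 12
  5 → 4: |4-5| = 1, total = 13
  4 → 2: |2-4| = 2, total = 15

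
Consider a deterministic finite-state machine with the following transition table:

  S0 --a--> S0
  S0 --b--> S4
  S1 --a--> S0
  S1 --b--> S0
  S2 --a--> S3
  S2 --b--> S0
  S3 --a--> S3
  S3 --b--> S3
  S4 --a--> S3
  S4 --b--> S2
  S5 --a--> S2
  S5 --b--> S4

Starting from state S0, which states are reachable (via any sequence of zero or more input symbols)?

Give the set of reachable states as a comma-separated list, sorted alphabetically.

Answer: S0, S2, S3, S4

Derivation:
BFS from S0:
  visit S0: S0--a-->S0 (seen), S0--b-->S4 (new)
  visit S4: S4--a-->S3 (new), S4--b-->S2 (new)
  visit S3: S3--a-->S3 (seen), S3--b-->S3 (seen)
  visit S2: S2--a-->S3 (seen), S2--b-->S0 (seen)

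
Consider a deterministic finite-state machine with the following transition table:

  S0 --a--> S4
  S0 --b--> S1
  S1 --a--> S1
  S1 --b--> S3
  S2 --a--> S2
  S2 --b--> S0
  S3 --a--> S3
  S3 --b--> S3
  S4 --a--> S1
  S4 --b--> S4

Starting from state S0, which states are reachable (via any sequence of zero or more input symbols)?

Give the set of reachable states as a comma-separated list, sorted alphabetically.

BFS from S0:
  visit S0: S0--a-->S4 (new), S0--b-->S1 (new)
  visit S4: S4--a-->S1 (seen), S4--b-->S4 (seen)
  visit S1: S1--a-->S1 (seen), S1--b-->S3 (new)
  visit S3: S3--a-->S3 (seen), S3--b-->S3 (seen)

Answer: S0, S1, S3, S4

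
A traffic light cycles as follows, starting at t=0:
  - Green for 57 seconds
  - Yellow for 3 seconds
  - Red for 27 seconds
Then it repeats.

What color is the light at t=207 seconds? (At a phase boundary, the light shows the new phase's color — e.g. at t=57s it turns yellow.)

Answer: green

Derivation:
Cycle length = 57 + 3 + 27 = 87s
t = 207, phase_t = 207 mod 87 = 33
33 < 57 (green end) → GREEN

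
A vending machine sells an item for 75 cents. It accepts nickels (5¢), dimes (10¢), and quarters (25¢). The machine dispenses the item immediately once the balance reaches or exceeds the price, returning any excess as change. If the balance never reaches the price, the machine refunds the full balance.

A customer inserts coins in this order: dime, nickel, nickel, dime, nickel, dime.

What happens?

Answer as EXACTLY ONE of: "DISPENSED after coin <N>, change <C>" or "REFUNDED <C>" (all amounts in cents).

Answer: REFUNDED 45

Derivation:
Price: 75¢
Coin 1 (dime, 10¢): balance = 10¢
Coin 2 (nickel, 5¢): balance = 15¢
Coin 3 (nickel, 5¢): balance = 20¢
Coin 4 (dime, 10¢): balance = 30¢
Coin 5 (nickel, 5¢): balance = 35¢
Coin 6 (dime, 10¢): balance = 45¢
All coins inserted, balance 45¢ < price 75¢ → REFUND 45¢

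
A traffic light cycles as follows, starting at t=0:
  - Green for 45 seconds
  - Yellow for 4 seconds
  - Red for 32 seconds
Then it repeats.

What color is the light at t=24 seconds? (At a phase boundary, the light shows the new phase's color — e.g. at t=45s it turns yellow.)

Cycle length = 45 + 4 + 32 = 81s
t = 24, phase_t = 24 mod 81 = 24
24 < 45 (green end) → GREEN

Answer: green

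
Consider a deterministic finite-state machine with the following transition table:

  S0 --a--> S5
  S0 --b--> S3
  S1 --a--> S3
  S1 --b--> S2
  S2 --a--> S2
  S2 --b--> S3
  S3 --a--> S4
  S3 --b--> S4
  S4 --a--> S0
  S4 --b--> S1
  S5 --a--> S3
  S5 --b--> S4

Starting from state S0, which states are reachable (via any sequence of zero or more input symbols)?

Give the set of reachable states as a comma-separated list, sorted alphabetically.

BFS from S0:
  visit S0: S0--a-->S5 (new), S0--b-->S3 (new)
  visit S5: S5--a-->S3 (seen), S5--b-->S4 (new)
  visit S3: S3--a-->S4 (seen), S3--b-->S4 (seen)
  visit S4: S4--a-->S0 (seen), S4--b-->S1 (new)
  visit S1: S1--a-->S3 (seen), S1--b-->S2 (new)
  visit S2: S2--a-->S2 (seen), S2--b-->S3 (seen)

Answer: S0, S1, S2, S3, S4, S5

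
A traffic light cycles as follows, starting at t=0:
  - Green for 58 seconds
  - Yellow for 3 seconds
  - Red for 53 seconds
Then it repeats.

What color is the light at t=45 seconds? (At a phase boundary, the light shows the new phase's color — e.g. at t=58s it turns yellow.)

Cycle length = 58 + 3 + 53 = 114s
t = 45, phase_t = 45 mod 114 = 45
45 < 58 (green end) → GREEN

Answer: green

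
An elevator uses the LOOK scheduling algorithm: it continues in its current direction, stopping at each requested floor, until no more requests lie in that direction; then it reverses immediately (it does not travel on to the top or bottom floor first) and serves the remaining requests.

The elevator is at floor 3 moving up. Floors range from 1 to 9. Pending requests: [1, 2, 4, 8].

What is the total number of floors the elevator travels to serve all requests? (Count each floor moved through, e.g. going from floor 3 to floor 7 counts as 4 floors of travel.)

Answer: 12

Derivation:
Start at floor 3 moving up, LOOK stop order: [4, 8, 2, 1]
  3 → 4: |4-3| = 1, total = 1
  4 → 8: |8-4| = 4, total = 5
  8 → 2: |2-8| = 6, total = 11
  2 → 1: |1-2| = 1, total = 12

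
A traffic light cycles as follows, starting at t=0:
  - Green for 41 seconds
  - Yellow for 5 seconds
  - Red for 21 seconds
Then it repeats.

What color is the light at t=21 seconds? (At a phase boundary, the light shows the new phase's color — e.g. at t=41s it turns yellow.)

Answer: green

Derivation:
Cycle length = 41 + 5 + 21 = 67s
t = 21, phase_t = 21 mod 67 = 21
21 < 41 (green end) → GREEN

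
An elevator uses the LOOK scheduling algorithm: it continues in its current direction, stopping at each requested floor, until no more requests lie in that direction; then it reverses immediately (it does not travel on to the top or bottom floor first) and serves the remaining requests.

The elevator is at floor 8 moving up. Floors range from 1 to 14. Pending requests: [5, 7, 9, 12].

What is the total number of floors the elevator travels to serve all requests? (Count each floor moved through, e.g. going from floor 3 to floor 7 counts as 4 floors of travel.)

Start at floor 8 moving up, LOOK stop order: [9, 12, 7, 5]
  8 → 9: |9-8| = 1, total = 1
  9 → 12: |12-9| = 3, total = 4
  12 → 7: |7-12| = 5, total = 9
  7 → 5: |5-7| = 2, total = 11

Answer: 11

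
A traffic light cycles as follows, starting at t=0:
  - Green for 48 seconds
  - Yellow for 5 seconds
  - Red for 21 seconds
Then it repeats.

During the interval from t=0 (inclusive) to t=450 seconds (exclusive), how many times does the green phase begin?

Cycle = 48+5+21 = 74s
green phase starts at t = k*74 + 0 for k=0,1,2,...
Need k*74+0 < 450 → k < 6.081
k ∈ {0, ..., 6} → 7 starts

Answer: 7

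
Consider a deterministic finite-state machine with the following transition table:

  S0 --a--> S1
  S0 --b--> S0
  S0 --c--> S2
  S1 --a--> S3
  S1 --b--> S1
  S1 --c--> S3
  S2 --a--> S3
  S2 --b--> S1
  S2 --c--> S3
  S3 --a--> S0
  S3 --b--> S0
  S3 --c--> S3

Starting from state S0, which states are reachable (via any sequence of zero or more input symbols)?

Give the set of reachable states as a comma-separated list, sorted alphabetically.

BFS from S0:
  visit S0: S0--a-->S1 (new), S0--b-->S0 (seen), S0--c-->S2 (new)
  visit S1: S1--a-->S3 (new), S1--b-->S1 (seen), S1--c-->S3 (seen)
  visit S2: S2--a-->S3 (seen), S2--b-->S1 (seen), S2--c-->S3 (seen)
  visit S3: S3--a-->S0 (seen), S3--b-->S0 (seen), S3--c-->S3 (seen)

Answer: S0, S1, S2, S3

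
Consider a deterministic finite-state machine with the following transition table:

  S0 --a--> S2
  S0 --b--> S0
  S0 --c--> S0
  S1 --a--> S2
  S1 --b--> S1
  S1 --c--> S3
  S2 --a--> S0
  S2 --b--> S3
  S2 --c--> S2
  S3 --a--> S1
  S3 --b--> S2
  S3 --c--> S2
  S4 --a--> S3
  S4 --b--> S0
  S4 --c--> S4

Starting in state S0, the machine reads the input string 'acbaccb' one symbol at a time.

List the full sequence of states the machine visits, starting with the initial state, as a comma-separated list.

Answer: S0, S2, S2, S3, S1, S3, S2, S3

Derivation:
Start: S0
  read 'a': S0 --a--> S2
  read 'c': S2 --c--> S2
  read 'b': S2 --b--> S3
  read 'a': S3 --a--> S1
  read 'c': S1 --c--> S3
  read 'c': S3 --c--> S2
  read 'b': S2 --b--> S3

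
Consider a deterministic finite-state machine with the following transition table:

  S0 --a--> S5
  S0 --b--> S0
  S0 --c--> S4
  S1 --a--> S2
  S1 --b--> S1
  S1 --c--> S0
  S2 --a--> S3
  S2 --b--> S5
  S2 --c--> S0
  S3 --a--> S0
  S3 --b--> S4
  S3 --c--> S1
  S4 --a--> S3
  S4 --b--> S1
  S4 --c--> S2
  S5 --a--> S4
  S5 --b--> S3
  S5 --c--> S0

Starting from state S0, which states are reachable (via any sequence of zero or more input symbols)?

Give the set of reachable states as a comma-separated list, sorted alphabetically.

BFS from S0:
  visit S0: S0--a-->S5 (new), S0--b-->S0 (seen), S0--c-->S4 (new)
  visit S5: S5--a-->S4 (seen), S5--b-->S3 (new), S5--c-->S0 (seen)
  visit S4: S4--a-->S3 (seen), S4--b-->S1 (new), S4--c-->S2 (new)
  visit S3: S3--a-->S0 (seen), S3--b-->S4 (seen), S3--c-->S1 (seen)
  visit S1: S1--a-->S2 (seen), S1--b-->S1 (seen), S1--c-->S0 (seen)
  visit S2: S2--a-->S3 (seen), S2--b-->S5 (seen), S2--c-->S0 (seen)

Answer: S0, S1, S2, S3, S4, S5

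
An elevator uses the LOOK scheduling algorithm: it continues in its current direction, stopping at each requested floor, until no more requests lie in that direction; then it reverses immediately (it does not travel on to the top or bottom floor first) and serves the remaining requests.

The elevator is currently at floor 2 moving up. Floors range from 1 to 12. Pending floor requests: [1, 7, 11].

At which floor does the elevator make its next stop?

Answer: 7

Derivation:
Current floor: 2, direction: up
Requests above: [7, 11]
Requests below: [1]
Moving up and requests lie above → nearest above is min([7, 11]) = 7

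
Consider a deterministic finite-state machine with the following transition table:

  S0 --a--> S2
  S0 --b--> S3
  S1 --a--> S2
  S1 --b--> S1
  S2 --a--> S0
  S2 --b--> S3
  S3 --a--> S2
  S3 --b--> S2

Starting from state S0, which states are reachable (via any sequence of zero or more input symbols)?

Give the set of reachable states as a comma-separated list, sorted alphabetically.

Answer: S0, S2, S3

Derivation:
BFS from S0:
  visit S0: S0--a-->S2 (new), S0--b-->S3 (new)
  visit S2: S2--a-->S0 (seen), S2--b-->S3 (seen)
  visit S3: S3--a-->S2 (seen), S3--b-->S2 (seen)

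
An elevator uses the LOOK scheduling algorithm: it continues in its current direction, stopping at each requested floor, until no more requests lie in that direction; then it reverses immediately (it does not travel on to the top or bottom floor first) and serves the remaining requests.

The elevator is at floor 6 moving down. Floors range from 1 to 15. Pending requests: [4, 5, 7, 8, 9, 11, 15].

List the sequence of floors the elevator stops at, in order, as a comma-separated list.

Current: 6, moving DOWN
Serve below first (descending): [5, 4]
Then reverse, serve above (ascending): [7, 8, 9, 11, 15]

Answer: 5, 4, 7, 8, 9, 11, 15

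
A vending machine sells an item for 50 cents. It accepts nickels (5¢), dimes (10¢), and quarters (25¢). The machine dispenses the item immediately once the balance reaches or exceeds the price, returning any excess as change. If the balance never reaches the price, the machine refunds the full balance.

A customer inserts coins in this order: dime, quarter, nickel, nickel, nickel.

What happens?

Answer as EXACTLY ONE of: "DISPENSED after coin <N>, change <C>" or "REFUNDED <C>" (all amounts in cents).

Price: 50¢
Coin 1 (dime, 10¢): balance = 10¢
Coin 2 (quarter, 25¢): balance = 35¢
Coin 3 (nickel, 5¢): balance = 40¢
Coin 4 (nickel, 5¢): balance = 45¢
Coin 5 (nickel, 5¢): balance = 50¢
  → balance >= price → DISPENSE, change = 50 - 50 = 0¢

Answer: DISPENSED after coin 5, change 0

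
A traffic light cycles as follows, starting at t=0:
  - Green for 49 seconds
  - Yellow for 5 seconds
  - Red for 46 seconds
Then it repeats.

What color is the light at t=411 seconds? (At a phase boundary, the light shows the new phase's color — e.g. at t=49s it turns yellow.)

Answer: green

Derivation:
Cycle length = 49 + 5 + 46 = 100s
t = 411, phase_t = 411 mod 100 = 11
11 < 49 (green end) → GREEN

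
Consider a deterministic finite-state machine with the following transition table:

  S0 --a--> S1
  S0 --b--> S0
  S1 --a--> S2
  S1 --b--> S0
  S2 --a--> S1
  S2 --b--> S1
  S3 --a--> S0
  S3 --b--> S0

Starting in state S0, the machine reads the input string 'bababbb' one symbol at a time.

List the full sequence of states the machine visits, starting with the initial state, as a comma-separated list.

Answer: S0, S0, S1, S0, S1, S0, S0, S0

Derivation:
Start: S0
  read 'b': S0 --b--> S0
  read 'a': S0 --a--> S1
  read 'b': S1 --b--> S0
  read 'a': S0 --a--> S1
  read 'b': S1 --b--> S0
  read 'b': S0 --b--> S0
  read 'b': S0 --b--> S0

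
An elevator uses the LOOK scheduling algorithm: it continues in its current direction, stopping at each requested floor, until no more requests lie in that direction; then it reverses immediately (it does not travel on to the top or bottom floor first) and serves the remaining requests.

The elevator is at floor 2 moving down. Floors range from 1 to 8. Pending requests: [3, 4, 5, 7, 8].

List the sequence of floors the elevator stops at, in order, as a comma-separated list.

Answer: 3, 4, 5, 7, 8

Derivation:
Current: 2, moving DOWN
Serve below first (descending): []
Then reverse, serve above (ascending): [3, 4, 5, 7, 8]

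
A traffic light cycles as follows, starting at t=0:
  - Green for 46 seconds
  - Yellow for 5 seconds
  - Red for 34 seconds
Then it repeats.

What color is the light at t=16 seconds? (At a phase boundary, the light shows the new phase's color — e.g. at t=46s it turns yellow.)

Answer: green

Derivation:
Cycle length = 46 + 5 + 34 = 85s
t = 16, phase_t = 16 mod 85 = 16
16 < 46 (green end) → GREEN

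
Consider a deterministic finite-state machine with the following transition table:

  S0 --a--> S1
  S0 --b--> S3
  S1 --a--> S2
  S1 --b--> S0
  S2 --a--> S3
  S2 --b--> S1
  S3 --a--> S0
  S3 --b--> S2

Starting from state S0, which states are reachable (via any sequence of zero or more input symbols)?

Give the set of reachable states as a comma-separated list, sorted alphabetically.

Answer: S0, S1, S2, S3

Derivation:
BFS from S0:
  visit S0: S0--a-->S1 (new), S0--b-->S3 (new)
  visit S1: S1--a-->S2 (new), S1--b-->S0 (seen)
  visit S3: S3--a-->S0 (seen), S3--b-->S2 (seen)
  visit S2: S2--a-->S3 (seen), S2--b-->S1 (seen)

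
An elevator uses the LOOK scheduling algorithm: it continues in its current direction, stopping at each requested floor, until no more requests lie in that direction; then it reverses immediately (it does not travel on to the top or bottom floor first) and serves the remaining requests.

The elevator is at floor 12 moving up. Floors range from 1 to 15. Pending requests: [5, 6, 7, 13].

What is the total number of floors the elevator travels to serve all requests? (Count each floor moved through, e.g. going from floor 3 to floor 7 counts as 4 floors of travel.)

Start at floor 12 moving up, LOOK stop order: [13, 7, 6, 5]
  12 → 13: |13-12| = 1, total = 1
  13 → 7: |7-13| = 6, total = 7
  7 → 6: |6-7| = 1, total = 8
  6 → 5: |5-6| = 1, total = 9

Answer: 9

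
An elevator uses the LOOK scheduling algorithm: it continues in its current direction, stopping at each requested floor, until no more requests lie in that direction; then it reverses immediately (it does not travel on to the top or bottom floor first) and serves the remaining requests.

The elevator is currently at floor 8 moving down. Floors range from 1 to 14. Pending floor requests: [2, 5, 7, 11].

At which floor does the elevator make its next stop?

Current floor: 8, direction: down
Requests above: [11]
Requests below: [2, 5, 7]
Moving down and requests lie below → nearest below is max([2, 5, 7]) = 7

Answer: 7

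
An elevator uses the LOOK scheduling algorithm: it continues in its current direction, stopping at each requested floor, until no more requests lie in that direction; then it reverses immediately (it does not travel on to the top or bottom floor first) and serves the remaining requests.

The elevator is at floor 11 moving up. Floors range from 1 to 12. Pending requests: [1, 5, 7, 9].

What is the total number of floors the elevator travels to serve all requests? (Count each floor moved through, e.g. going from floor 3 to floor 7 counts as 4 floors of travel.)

Answer: 10

Derivation:
Start at floor 11 moving up, LOOK stop order: [9, 7, 5, 1]
  11 → 9: |9-11| = 2, total = 2
  9 → 7: |7-9| = 2, total = 4
  7 → 5: |5-7| = 2, total = 6
  5 → 1: |1-5| = 4, total = 10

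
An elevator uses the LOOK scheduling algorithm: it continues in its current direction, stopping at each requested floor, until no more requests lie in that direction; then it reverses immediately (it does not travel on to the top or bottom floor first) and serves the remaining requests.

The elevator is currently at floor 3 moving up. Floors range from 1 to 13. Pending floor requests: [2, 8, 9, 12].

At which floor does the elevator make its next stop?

Answer: 8

Derivation:
Current floor: 3, direction: up
Requests above: [8, 9, 12]
Requests below: [2]
Moving up and requests lie above → nearest above is min([8, 9, 12]) = 8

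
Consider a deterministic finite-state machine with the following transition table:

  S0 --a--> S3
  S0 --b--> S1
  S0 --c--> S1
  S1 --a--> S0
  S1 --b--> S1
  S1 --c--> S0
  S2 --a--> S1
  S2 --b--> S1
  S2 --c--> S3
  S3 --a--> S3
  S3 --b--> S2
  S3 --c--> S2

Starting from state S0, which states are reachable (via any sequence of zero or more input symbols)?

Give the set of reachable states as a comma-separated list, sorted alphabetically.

Answer: S0, S1, S2, S3

Derivation:
BFS from S0:
  visit S0: S0--a-->S3 (new), S0--b-->S1 (new), S0--c-->S1 (seen)
  visit S3: S3--a-->S3 (seen), S3--b-->S2 (new), S3--c-->S2 (seen)
  visit S1: S1--a-->S0 (seen), S1--b-->S1 (seen), S1--c-->S0 (seen)
  visit S2: S2--a-->S1 (seen), S2--b-->S1 (seen), S2--c-->S3 (seen)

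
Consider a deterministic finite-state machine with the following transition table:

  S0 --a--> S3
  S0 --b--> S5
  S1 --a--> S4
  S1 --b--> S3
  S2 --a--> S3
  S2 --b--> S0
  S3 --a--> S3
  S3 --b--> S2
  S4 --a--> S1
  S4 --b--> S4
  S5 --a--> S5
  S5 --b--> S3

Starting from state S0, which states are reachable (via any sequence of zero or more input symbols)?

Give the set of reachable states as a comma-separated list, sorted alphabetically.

BFS from S0:
  visit S0: S0--a-->S3 (new), S0--b-->S5 (new)
  visit S3: S3--a-->S3 (seen), S3--b-->S2 (new)
  visit S5: S5--a-->S5 (seen), S5--b-->S3 (seen)
  visit S2: S2--a-->S3 (seen), S2--b-->S0 (seen)

Answer: S0, S2, S3, S5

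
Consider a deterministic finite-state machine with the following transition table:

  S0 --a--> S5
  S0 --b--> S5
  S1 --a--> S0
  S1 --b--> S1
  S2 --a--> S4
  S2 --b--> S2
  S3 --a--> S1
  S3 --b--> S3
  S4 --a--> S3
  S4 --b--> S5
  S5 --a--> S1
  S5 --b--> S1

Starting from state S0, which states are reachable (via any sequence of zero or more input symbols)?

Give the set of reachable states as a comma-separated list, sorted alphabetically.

Answer: S0, S1, S5

Derivation:
BFS from S0:
  visit S0: S0--a-->S5 (new), S0--b-->S5 (seen)
  visit S5: S5--a-->S1 (new), S5--b-->S1 (seen)
  visit S1: S1--a-->S0 (seen), S1--b-->S1 (seen)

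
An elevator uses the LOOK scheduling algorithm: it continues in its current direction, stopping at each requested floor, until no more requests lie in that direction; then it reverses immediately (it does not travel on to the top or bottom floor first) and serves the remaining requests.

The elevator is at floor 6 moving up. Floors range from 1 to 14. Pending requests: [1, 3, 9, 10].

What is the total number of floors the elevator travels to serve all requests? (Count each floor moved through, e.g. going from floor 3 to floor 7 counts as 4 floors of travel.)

Answer: 13

Derivation:
Start at floor 6 moving up, LOOK stop order: [9, 10, 3, 1]
  6 → 9: |9-6| = 3, total = 3
  9 → 10: |10-9| = 1, total = 4
  10 → 3: |3-10| = 7, total = 11
  3 → 1: |1-3| = 2, total = 13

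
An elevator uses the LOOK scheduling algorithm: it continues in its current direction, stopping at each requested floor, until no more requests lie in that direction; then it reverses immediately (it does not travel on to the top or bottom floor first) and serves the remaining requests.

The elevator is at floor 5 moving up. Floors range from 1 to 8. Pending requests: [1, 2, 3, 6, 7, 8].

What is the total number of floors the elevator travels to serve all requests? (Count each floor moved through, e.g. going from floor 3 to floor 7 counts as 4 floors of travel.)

Start at floor 5 moving up, LOOK stop order: [6, 7, 8, 3, 2, 1]
  5 → 6: |6-5| = 1, total = 1
  6 → 7: |7-6| = 1, total = 2
  7 → 8: |8-7| = 1, total = 3
  8 → 3: |3-8| = 5, total = 8
  3 → 2: |2-3| = 1, total = 9
  2 → 1: |1-2| = 1, total = 10

Answer: 10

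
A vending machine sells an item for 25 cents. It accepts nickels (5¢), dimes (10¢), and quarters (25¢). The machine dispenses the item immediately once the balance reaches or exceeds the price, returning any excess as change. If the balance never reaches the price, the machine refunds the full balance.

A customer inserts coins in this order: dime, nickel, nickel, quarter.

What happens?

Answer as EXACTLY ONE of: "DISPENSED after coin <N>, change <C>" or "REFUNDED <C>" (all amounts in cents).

Price: 25¢
Coin 1 (dime, 10¢): balance = 10¢
Coin 2 (nickel, 5¢): balance = 15¢
Coin 3 (nickel, 5¢): balance = 20¢
Coin 4 (quarter, 25¢): balance = 45¢
  → balance >= price → DISPENSE, change = 45 - 25 = 20¢

Answer: DISPENSED after coin 4, change 20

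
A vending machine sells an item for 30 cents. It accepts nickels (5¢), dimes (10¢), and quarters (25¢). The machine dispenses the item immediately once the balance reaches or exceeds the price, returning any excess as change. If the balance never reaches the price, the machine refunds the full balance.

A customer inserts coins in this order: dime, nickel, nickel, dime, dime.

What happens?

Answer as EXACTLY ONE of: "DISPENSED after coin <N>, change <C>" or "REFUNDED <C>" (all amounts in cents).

Price: 30¢
Coin 1 (dime, 10¢): balance = 10¢
Coin 2 (nickel, 5¢): balance = 15¢
Coin 3 (nickel, 5¢): balance = 20¢
Coin 4 (dime, 10¢): balance = 30¢
  → balance >= price → DISPENSE, change = 30 - 30 = 0¢

Answer: DISPENSED after coin 4, change 0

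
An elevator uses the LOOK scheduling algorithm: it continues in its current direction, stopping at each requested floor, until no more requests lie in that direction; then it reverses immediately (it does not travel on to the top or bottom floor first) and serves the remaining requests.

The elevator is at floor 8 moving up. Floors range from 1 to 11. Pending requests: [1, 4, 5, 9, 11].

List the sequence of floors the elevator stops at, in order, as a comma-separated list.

Current: 8, moving UP
Serve above first (ascending): [9, 11]
Then reverse, serve below (descending): [5, 4, 1]

Answer: 9, 11, 5, 4, 1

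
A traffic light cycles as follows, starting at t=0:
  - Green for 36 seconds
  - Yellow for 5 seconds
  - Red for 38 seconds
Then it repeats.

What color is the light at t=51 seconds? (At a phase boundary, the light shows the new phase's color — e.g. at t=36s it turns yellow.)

Cycle length = 36 + 5 + 38 = 79s
t = 51, phase_t = 51 mod 79 = 51
51 >= 41 → RED

Answer: red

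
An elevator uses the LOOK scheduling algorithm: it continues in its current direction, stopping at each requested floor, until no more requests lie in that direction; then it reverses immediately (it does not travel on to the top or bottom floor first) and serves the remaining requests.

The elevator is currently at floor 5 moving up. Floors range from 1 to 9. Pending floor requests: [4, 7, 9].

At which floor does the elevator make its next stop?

Current floor: 5, direction: up
Requests above: [7, 9]
Requests below: [4]
Moving up and requests lie above → nearest above is min([7, 9]) = 7

Answer: 7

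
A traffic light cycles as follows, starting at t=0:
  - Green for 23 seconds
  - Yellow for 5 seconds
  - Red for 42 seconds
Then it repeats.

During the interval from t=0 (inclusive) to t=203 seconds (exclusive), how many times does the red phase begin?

Answer: 3

Derivation:
Cycle = 23+5+42 = 70s
red phase starts at t = k*70 + 28 for k=0,1,2,...
Need k*70+28 < 203 → k < 2.500
k ∈ {0, ..., 2} → 3 starts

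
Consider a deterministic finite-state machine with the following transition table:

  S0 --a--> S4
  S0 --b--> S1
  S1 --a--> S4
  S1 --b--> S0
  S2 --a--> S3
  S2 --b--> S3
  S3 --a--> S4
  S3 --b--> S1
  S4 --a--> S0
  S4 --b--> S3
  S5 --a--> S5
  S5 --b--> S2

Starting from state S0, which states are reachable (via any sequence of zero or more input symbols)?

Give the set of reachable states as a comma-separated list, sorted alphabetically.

BFS from S0:
  visit S0: S0--a-->S4 (new), S0--b-->S1 (new)
  visit S4: S4--a-->S0 (seen), S4--b-->S3 (new)
  visit S1: S1--a-->S4 (seen), S1--b-->S0 (seen)
  visit S3: S3--a-->S4 (seen), S3--b-->S1 (seen)

Answer: S0, S1, S3, S4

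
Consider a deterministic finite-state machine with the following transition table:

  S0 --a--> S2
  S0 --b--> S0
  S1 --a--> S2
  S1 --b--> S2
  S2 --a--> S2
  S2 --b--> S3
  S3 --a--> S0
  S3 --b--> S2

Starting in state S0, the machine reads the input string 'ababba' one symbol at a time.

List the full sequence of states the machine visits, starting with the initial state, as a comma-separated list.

Answer: S0, S2, S3, S0, S0, S0, S2

Derivation:
Start: S0
  read 'a': S0 --a--> S2
  read 'b': S2 --b--> S3
  read 'a': S3 --a--> S0
  read 'b': S0 --b--> S0
  read 'b': S0 --b--> S0
  read 'a': S0 --a--> S2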